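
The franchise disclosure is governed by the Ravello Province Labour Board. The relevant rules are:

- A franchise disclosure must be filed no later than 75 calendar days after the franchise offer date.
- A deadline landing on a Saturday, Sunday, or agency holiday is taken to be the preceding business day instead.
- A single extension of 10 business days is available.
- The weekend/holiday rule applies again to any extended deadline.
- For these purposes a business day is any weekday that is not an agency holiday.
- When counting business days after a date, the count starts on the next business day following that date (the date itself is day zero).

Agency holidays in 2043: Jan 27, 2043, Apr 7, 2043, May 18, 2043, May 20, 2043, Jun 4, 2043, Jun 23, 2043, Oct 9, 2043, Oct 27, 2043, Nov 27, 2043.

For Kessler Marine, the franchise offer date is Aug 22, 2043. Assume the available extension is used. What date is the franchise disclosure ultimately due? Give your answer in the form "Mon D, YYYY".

Trigger date Aug 22, 2043 + 75 calendar days = Nov 5, 2043.
Nov 5, 2043 is a Thursday and not a listed holiday, so it stands.
Counting 10 further business days from Nov 5, 2043 reaches Nov 19, 2043.
Nov 19, 2043 falls on a Thursday, which is a business day, so no adjustment is needed.
Deadline: Nov 19, 2043.

Nov 19, 2043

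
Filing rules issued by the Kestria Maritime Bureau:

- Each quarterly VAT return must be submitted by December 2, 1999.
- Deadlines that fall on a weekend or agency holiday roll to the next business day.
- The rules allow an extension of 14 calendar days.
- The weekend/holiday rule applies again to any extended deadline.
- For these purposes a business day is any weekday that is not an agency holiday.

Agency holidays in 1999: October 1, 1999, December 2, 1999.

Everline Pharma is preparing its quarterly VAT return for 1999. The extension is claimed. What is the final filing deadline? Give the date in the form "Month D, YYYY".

December 17, 1999

Start from the fixed due date, December 2, 1999.
December 2, 1999 is a listed holiday, so it moves to the next business day, December 3, 1999 (Friday).
Add the 14 calendar-day extension to December 3, 1999: December 17, 1999.
December 17, 1999 falls on a Friday, which is a business day, so no adjustment is needed.
The final due date is December 17, 1999.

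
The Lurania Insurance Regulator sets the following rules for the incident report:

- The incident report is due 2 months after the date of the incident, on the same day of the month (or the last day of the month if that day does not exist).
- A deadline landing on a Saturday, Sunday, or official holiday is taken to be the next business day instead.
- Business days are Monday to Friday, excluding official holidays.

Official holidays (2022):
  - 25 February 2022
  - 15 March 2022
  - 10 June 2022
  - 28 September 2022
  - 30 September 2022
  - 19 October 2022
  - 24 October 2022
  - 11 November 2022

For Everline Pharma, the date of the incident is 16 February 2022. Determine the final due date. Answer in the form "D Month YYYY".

Moving 2 months forward from 16 February 2022 on the corresponding day gives 16 April 2022.
16 April 2022 is a Saturday, so it moves to the next business day, 18 April 2022 (Monday).
So the filing is due 18 April 2022.

18 April 2022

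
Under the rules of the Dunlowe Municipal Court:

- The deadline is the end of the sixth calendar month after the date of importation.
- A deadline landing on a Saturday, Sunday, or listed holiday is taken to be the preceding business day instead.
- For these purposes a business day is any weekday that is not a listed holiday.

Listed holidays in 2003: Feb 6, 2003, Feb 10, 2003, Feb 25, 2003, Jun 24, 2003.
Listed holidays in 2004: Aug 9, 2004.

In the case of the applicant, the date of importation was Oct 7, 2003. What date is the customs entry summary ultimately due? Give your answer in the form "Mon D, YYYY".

6 months after Oct 7, 2003 is April 2004; that month ends on Apr 30, 2004.
Apr 30, 2004 falls on a Friday, which is a business day, so no adjustment is needed.
Final deadline: Apr 30, 2004.

Apr 30, 2004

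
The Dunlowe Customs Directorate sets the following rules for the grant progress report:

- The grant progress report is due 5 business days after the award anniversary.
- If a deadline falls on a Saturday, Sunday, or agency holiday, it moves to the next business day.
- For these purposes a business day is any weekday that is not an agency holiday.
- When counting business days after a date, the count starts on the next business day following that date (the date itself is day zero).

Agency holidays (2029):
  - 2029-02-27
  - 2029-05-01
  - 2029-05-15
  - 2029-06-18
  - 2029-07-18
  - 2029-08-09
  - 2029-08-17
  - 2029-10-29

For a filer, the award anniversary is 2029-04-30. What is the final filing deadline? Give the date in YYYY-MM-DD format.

2029-05-08

5 business days after 2029-04-30, excluding weekends and holidays, is 2029-05-08.
Since 2029-05-08 is a Tuesday and not a holiday, the date is unchanged.
So the filing is due 2029-05-08.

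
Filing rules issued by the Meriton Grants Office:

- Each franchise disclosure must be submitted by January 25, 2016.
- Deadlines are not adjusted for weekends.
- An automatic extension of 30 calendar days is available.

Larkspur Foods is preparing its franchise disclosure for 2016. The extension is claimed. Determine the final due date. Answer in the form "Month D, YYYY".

February 24, 2016

The statutory due date is January 25, 2016.
No adjustment is made for weekends or holidays, so January 25, 2016 stands.
With the 30-day extension, January 25, 2016 becomes February 24, 2016.
February 24, 2016 is a Wednesday; no weekend or holiday adjustment applies.
So the filing is due February 24, 2016.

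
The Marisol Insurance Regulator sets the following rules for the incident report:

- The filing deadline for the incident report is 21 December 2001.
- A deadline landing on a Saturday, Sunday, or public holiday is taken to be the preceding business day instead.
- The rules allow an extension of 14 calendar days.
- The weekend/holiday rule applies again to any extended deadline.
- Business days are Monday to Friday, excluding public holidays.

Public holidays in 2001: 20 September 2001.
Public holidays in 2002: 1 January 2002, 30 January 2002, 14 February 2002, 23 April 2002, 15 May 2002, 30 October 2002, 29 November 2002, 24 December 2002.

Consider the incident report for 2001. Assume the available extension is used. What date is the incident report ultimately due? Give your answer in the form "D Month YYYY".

4 January 2002

The statutory due date is 21 December 2001.
21 December 2001 is a Friday and not a listed holiday, so it stands.
Add the 14 calendar-day extension to 21 December 2001: 4 January 2002.
Since 4 January 2002 is a Friday and not a holiday, the date is unchanged.
Final deadline: 4 January 2002.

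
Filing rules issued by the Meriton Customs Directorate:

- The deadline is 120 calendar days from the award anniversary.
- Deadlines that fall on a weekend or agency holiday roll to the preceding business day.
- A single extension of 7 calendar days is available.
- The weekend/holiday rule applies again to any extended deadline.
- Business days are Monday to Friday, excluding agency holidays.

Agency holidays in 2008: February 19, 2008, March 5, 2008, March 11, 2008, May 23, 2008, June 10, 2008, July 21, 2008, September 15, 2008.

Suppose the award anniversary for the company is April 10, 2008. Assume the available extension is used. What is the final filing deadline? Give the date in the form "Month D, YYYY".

Adding 120 calendar days to April 10, 2008 gives August 8, 2008.
Since August 8, 2008 is a Friday and not a holiday, the date is unchanged.
With the 7-day extension, August 8, 2008 becomes August 15, 2008.
Since August 15, 2008 is a Friday and not a holiday, the date is unchanged.
Final deadline: August 15, 2008.

August 15, 2008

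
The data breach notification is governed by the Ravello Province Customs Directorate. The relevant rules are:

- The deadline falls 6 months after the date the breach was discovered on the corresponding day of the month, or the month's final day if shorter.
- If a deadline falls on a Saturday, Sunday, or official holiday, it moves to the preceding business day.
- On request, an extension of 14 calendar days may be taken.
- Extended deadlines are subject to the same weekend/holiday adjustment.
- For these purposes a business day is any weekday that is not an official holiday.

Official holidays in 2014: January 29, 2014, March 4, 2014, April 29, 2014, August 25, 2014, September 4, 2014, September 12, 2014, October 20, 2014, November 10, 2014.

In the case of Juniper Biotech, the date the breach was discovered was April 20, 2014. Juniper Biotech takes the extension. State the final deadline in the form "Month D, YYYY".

October 31, 2014

Moving 6 months forward from April 20, 2014 on the corresponding day gives October 20, 2014.
October 20, 2014 is a listed holiday; the preceding business day is October 17, 2014 (Friday).
Add the 14 calendar-day extension to October 17, 2014: October 31, 2014.
October 31, 2014 is a Friday and not a listed holiday, so it stands.
Final deadline: October 31, 2014.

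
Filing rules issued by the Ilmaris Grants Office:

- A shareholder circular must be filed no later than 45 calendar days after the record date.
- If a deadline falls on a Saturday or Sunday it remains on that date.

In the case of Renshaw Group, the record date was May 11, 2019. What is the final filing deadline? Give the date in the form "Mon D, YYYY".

Jun 25, 2019

From May 11, 2019, 45 calendar days later is Jun 25, 2019.
Jun 25, 2019 falls on a Tuesday. The rules make no weekend/holiday allowance, so it remains Jun 25, 2019.
Final deadline: Jun 25, 2019.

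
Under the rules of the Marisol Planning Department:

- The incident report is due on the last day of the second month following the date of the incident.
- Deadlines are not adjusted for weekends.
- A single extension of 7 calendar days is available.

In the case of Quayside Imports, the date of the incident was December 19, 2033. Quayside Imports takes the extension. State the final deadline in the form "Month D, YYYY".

The second month after December 19, 2033 is February 2034, whose last day is February 28, 2034.
February 28, 2034 is a Tuesday; no weekend or holiday adjustment applies.
The 7-calendar-day extension moves the deadline from February 28, 2034 to March 7, 2034.
No adjustment is made for weekends or holidays, so March 7, 2034 stands.
Deadline: March 7, 2034.

March 7, 2034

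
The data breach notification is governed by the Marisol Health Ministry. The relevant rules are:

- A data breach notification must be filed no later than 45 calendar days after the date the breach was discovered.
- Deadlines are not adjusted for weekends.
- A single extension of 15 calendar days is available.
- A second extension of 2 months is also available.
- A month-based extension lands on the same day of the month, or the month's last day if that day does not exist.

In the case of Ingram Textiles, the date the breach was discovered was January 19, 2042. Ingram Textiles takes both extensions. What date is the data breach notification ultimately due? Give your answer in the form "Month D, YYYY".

From January 19, 2042, 45 calendar days later is March 5, 2042.
No adjustment is made for weekends or holidays, so March 5, 2042 stands.
Applying the 15-calendar-day extension: March 5, 2042 + 15 days = March 20, 2042.
March 20, 2042 falls on a Thursday. The rules make no weekend/holiday allowance, so it remains March 20, 2042.
Applying the 2 months extension: 2 months after March 20, 2042 is May 20, 2042.
May 20, 2042 is a Tuesday; no weekend or holiday adjustment applies.
The final due date is May 20, 2042.

May 20, 2042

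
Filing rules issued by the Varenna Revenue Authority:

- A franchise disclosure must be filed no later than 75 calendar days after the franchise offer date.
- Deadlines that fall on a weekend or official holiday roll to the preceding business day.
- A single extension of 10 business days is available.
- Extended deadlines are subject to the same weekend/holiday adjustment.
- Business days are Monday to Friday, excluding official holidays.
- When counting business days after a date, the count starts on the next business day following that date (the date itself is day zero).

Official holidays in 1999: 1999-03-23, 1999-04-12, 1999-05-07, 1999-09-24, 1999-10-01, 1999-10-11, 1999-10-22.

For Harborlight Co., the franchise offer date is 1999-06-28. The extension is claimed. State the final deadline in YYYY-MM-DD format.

Adding 75 calendar days to 1999-06-28 gives 1999-09-11.
1999-09-11 is a Saturday; the preceding business day is 1999-09-10 (Friday).
The 10-business-day extension runs from 1999-09-10 to 1999-09-27.
1999-09-27 (Monday) is already a business day.
The final due date is 1999-09-27.

1999-09-27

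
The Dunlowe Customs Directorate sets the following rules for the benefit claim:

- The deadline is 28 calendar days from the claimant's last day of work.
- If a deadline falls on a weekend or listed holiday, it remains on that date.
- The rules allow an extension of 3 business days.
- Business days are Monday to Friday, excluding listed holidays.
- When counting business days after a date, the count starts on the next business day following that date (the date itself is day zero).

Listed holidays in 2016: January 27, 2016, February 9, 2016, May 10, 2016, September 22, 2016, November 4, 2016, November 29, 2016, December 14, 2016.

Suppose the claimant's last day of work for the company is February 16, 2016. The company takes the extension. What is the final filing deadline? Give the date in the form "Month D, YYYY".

March 18, 2016

28 calendar days after February 16, 2016 is March 15, 2016.
March 15, 2016 falls on a Tuesday. The rules make no weekend/holiday allowance, so it remains March 15, 2016.
The 3-business-day extension runs from March 15, 2016 to March 18, 2016.
March 18, 2016 falls on a Friday. The rules make no weekend/holiday allowance, so it remains March 18, 2016.
Deadline: March 18, 2016.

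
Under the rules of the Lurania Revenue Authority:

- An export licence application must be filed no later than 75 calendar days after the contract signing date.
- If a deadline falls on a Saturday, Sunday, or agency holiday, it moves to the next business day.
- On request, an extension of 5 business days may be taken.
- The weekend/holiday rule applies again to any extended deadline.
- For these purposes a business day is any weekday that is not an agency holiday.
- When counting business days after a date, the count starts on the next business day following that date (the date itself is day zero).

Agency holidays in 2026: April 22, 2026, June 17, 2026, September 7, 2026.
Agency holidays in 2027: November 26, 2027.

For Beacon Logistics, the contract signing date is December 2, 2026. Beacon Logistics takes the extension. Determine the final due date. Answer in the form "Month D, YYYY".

75 calendar days after December 2, 2026 is February 15, 2027.
February 15, 2027 falls on a Monday, which is a business day, so no adjustment is needed.
The 5-business-day extension runs from February 15, 2027 to February 22, 2027.
February 22, 2027 falls on a Monday, which is a business day, so no adjustment is needed.
Final deadline: February 22, 2027.

February 22, 2027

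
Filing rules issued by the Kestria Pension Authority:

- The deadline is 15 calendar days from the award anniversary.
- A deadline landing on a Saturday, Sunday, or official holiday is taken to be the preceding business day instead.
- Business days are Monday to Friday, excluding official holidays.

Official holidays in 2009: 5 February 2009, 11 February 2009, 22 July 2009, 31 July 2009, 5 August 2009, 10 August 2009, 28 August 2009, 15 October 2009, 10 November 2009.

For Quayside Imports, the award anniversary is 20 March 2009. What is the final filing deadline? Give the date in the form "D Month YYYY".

Adding 15 calendar days to 20 March 2009 gives 4 April 2009.
4 April 2009 falls on a Saturday. Rolling to the preceding business day gives 3 April 2009, a Friday.
The final due date is 3 April 2009.

3 April 2009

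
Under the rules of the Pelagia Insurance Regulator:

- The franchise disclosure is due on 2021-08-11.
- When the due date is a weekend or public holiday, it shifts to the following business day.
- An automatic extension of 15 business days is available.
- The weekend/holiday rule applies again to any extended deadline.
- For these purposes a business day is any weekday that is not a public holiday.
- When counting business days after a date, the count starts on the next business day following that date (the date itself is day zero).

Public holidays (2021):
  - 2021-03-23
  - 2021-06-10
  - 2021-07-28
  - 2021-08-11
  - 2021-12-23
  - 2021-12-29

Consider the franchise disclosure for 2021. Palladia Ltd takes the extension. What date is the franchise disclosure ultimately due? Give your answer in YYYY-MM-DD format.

Start from the fixed due date, 2021-08-11.
2021-08-11 is a listed holiday, so it moves to the next business day, 2021-08-12 (Thursday).
Applying the 15-business-day extension: 15 business days after 2021-08-12 is 2021-09-02.
2021-09-02 (Thursday) is already a business day.
Deadline: 2021-09-02.

2021-09-02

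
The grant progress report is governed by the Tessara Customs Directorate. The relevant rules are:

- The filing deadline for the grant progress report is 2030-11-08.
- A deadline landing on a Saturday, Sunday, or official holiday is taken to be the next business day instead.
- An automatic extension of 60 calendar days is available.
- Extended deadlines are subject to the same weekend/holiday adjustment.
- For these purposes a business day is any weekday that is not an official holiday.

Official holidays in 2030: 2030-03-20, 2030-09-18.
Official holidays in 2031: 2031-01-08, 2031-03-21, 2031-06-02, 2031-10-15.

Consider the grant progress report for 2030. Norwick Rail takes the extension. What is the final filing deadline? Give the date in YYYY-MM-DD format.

2031-01-07

The stated deadline is 2030-11-08.
2030-11-08 (Friday) is already a business day.
With the 60-day extension, 2030-11-08 becomes 2031-01-07.
2031-01-07 falls on a Tuesday, which is a business day, so no adjustment is needed.
Final deadline: 2031-01-07.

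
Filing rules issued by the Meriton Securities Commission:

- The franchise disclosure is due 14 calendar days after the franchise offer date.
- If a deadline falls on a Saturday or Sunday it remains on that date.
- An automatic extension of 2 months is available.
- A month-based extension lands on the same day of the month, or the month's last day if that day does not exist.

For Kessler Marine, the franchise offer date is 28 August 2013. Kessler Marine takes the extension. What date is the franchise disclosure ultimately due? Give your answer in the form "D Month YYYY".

14 calendar days after 28 August 2013 is 11 September 2013.
11 September 2013 is a Wednesday; no weekend or holiday adjustment applies.
Add 2 months to 11 September 2013: 11 November 2013.
11 November 2013 is a Monday; no weekend or holiday adjustment applies.
So the filing is due 11 November 2013.

11 November 2013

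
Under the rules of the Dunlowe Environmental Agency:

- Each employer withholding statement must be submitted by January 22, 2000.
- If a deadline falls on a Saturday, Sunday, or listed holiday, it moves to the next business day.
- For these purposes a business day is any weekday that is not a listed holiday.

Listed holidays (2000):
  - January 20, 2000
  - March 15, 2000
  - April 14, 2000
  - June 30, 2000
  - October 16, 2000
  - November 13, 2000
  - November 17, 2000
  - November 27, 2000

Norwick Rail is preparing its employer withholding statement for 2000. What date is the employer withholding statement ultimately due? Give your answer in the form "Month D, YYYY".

January 24, 2000

The statutory due date is January 22, 2000.
January 22, 2000 is a Saturday; the next business day is January 24, 2000 (Monday).
The final due date is January 24, 2000.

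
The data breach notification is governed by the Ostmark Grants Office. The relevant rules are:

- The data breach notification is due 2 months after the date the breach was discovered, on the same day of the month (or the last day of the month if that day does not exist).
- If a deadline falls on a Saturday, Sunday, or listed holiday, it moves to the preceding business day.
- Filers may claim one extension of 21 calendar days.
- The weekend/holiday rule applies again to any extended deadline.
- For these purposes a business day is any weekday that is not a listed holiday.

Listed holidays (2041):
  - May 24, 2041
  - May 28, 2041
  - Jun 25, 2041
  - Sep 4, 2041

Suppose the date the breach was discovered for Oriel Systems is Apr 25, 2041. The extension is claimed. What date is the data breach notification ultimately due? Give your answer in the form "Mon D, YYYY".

Moving 2 months forward from Apr 25, 2041 on the corresponding day gives Jun 25, 2041.
Jun 25, 2041 is a listed holiday; the preceding business day is Jun 24, 2041 (Monday).
Applying the 21-calendar-day extension: Jun 24, 2041 + 21 days = Jul 15, 2041.
Since Jul 15, 2041 is a Monday and not a holiday, the date is unchanged.
The final due date is Jul 15, 2041.

Jul 15, 2041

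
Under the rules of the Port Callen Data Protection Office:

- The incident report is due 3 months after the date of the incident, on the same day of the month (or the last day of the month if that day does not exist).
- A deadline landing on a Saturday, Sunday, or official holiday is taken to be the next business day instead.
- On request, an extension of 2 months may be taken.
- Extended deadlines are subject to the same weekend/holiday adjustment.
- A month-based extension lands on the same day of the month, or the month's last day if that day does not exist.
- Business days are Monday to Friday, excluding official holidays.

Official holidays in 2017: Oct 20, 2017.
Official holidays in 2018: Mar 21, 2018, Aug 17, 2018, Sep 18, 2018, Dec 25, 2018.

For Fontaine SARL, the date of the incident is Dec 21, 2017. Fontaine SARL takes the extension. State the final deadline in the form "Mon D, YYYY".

3 months after Dec 21, 2017, on the same day of the month, is Mar 21, 2018.
Mar 21, 2018 is a listed holiday, so it moves to the next business day, Mar 22, 2018 (Thursday).
The 2 months extension carries Mar 22, 2018 to May 22, 2018.
May 22, 2018 falls on a Tuesday, which is a business day, so no adjustment is needed.
So the filing is due May 22, 2018.

May 22, 2018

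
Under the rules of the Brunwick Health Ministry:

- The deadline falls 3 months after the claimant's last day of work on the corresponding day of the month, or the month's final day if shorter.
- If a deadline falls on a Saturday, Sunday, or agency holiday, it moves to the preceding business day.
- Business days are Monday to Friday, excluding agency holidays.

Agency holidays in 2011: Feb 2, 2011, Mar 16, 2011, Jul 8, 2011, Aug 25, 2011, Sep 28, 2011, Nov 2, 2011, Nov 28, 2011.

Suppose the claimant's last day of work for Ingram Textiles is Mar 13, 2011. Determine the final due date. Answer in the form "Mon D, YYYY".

Jun 13, 2011

3 months from Mar 13, 2011 is Jun 13, 2011.
Jun 13, 2011 is a Monday and not a listed holiday, so it stands.
So the filing is due Jun 13, 2011.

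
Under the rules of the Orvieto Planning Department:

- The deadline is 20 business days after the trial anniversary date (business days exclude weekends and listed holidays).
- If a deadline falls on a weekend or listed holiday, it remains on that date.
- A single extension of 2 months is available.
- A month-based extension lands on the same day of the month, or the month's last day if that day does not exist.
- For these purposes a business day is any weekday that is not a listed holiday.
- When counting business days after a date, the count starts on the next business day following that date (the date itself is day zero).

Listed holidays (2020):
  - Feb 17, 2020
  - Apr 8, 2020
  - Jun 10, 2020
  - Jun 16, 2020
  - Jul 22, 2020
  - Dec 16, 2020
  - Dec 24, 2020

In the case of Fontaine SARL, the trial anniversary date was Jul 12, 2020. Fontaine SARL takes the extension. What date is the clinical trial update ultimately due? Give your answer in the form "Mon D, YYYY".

Oct 10, 2020

Starting the day after Jul 12, 2020 and counting 20 business days lands on Aug 10, 2020.
Aug 10, 2020 falls on a Monday. The rules make no weekend/holiday allowance, so it remains Aug 10, 2020.
The 2 months extension carries Aug 10, 2020 to Oct 10, 2020.
Oct 10, 2020 is a Saturday; no weekend or holiday adjustment applies.
Deadline: Oct 10, 2020.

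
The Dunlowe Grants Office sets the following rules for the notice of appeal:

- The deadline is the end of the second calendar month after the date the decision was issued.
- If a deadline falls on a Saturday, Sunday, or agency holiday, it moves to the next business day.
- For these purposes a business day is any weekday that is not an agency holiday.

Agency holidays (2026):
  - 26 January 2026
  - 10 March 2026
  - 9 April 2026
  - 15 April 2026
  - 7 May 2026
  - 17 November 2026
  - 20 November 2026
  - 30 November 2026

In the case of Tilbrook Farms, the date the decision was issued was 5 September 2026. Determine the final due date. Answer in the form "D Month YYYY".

1 December 2026

2 months after 5 September 2026 is November 2026; that month ends on 30 November 2026.
30 November 2026 is a listed holiday; the next business day is 1 December 2026 (Tuesday).
The final due date is 1 December 2026.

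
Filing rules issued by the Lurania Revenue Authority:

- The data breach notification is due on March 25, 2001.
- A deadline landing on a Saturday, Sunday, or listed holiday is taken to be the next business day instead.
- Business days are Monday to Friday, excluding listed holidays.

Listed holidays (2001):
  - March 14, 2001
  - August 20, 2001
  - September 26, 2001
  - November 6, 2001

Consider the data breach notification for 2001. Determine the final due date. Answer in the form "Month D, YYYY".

Start from the fixed due date, March 25, 2001.
March 25, 2001 is a Sunday; the next business day is March 26, 2001 (Monday).
So the filing is due March 26, 2001.

March 26, 2001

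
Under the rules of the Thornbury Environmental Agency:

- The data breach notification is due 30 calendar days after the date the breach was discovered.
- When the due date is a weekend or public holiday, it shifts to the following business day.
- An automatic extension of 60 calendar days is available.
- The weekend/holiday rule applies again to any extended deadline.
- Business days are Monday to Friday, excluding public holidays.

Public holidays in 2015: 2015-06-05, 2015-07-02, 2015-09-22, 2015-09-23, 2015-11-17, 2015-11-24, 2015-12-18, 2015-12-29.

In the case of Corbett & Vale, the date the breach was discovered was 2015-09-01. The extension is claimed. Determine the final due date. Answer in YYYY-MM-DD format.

Trigger date 2015-09-01 + 30 calendar days = 2015-10-01.
2015-10-01 (Thursday) is already a business day.
The 60-calendar-day extension moves the deadline from 2015-10-01 to 2015-11-30.
2015-11-30 (Monday) is already a business day.
Final deadline: 2015-11-30.

2015-11-30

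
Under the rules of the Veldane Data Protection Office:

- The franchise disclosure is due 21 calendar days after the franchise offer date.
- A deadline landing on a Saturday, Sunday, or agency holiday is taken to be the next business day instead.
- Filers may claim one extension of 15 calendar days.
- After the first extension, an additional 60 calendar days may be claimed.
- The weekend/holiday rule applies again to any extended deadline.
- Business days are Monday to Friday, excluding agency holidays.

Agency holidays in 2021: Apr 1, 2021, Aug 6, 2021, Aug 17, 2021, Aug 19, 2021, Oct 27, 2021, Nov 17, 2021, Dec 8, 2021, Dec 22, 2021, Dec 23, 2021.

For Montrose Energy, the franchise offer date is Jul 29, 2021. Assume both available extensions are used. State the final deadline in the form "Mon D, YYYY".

Nov 5, 2021

Trigger date Jul 29, 2021 + 21 calendar days = Aug 19, 2021.
Aug 19, 2021 falls on a listed holiday. Rolling to the next business day gives Aug 20, 2021, a Friday.
The 15-calendar-day extension moves the deadline from Aug 20, 2021 to Sep 4, 2021.
Sep 4, 2021 is a Saturday, so it moves to the next business day, Sep 6, 2021 (Monday).
The 60-calendar-day extension moves the deadline from Sep 6, 2021 to Nov 5, 2021.
Since Nov 5, 2021 is a Friday and not a holiday, the date is unchanged.
Deadline: Nov 5, 2021.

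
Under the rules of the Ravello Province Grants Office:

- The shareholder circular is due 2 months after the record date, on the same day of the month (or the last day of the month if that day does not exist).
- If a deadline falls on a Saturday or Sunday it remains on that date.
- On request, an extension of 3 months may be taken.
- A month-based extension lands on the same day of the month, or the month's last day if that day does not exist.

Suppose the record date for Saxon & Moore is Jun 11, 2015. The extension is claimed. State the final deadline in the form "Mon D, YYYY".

Nov 11, 2015

2 months from Jun 11, 2015 is Aug 11, 2015.
No adjustment is made for weekends or holidays, so Aug 11, 2015 stands.
Add 3 months to Aug 11, 2015: Nov 11, 2015.
Nov 11, 2015 falls on a Wednesday. The rules make no weekend/holiday allowance, so it remains Nov 11, 2015.
Deadline: Nov 11, 2015.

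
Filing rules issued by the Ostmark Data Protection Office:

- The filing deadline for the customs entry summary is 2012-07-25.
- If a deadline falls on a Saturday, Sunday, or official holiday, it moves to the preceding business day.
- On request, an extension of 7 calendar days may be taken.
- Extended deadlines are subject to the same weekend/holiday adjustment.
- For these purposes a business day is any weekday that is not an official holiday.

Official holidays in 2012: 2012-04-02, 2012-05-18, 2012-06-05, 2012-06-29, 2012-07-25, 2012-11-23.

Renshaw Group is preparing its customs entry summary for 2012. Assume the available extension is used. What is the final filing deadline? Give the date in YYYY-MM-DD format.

2012-07-31

The stated deadline is 2012-07-25.
2012-07-25 is a listed holiday, so it moves to the preceding business day, 2012-07-24 (Tuesday).
Add the 7 calendar-day extension to 2012-07-24: 2012-07-31.
2012-07-31 falls on a Tuesday, which is a business day, so no adjustment is needed.
So the filing is due 2012-07-31.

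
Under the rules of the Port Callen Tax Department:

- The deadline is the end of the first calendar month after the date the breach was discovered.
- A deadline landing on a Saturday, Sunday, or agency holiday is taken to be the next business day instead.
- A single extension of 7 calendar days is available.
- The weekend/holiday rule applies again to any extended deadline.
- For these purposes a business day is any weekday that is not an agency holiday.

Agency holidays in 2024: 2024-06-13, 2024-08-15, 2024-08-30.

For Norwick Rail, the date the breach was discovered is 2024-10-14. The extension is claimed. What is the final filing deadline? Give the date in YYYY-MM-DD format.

1 month after 2024-10-14 is November 2024; that month ends on 2024-11-30.
Because 2024-11-30 is a Saturday, the deadline becomes 2024-12-02 (Monday).
The 7-calendar-day extension moves the deadline from 2024-12-02 to 2024-12-09.
2024-12-09 falls on a Monday, which is a business day, so no adjustment is needed.
Final deadline: 2024-12-09.

2024-12-09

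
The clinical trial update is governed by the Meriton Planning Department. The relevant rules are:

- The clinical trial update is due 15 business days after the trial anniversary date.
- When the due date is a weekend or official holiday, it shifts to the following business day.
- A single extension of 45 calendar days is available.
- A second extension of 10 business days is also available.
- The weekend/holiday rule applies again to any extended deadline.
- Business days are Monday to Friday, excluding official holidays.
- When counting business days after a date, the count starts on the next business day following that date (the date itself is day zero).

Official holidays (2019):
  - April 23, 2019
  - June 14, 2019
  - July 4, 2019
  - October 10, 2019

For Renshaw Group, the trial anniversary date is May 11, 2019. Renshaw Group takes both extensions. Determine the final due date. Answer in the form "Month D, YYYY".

Starting the day after May 11, 2019 and counting 15 business days lands on May 31, 2019.
Since May 31, 2019 is a Friday and not a holiday, the date is unchanged.
Add the 45 calendar-day extension to May 31, 2019: July 15, 2019.
Since July 15, 2019 is a Monday and not a holiday, the date is unchanged.
Counting 10 further business days from July 15, 2019 reaches July 29, 2019.
July 29, 2019 (Monday) is already a business day.
So the filing is due July 29, 2019.

July 29, 2019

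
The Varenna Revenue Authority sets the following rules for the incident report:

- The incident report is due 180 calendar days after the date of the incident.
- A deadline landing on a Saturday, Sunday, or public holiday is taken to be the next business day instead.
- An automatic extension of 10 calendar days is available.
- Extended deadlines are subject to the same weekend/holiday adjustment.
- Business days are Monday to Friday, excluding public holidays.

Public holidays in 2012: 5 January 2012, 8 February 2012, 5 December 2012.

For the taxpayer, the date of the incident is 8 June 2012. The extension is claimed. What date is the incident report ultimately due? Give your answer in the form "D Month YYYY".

17 December 2012

Trigger date 8 June 2012 + 180 calendar days = 5 December 2012.
Because 5 December 2012 is a listed holiday, the deadline becomes 6 December 2012 (Thursday).
Applying the 10-calendar-day extension: 6 December 2012 + 10 days = 16 December 2012.
16 December 2012 is a Sunday, so it moves to the next business day, 17 December 2012 (Monday).
The final due date is 17 December 2012.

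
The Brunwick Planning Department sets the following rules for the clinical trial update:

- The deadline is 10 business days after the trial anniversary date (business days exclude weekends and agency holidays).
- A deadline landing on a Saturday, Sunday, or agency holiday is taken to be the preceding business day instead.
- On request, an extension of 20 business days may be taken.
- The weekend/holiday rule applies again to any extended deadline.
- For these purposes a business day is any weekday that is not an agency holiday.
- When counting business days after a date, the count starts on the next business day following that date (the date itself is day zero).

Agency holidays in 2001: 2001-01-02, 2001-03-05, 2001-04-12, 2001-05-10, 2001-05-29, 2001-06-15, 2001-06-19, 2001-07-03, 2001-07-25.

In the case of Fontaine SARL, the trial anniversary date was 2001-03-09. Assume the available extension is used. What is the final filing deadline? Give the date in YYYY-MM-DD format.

2001-04-23

10 business days after 2001-03-09, excluding weekends and holidays, is 2001-03-23.
2001-03-23 (Friday) is already a business day.
Applying the 20-business-day extension: 20 business days after 2001-03-23 is 2001-04-23.
2001-04-23 (Monday) is already a business day.
Deadline: 2001-04-23.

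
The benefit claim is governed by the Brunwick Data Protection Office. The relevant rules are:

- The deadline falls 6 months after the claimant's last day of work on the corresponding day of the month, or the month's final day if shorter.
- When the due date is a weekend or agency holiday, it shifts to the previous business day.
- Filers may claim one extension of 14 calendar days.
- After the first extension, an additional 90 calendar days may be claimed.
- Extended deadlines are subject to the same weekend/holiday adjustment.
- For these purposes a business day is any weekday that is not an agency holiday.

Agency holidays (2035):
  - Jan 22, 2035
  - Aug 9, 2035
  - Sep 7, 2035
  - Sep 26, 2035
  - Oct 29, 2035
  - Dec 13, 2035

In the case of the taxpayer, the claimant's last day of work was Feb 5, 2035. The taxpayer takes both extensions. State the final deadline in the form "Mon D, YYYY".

Moving 6 months forward from Feb 5, 2035 on the corresponding day gives Aug 5, 2035.
Aug 5, 2035 falls on a Sunday. Rolling to the preceding business day gives Aug 3, 2035, a Friday.
Applying the 14-calendar-day extension: Aug 3, 2035 + 14 days = Aug 17, 2035.
Aug 17, 2035 (Friday) is already a business day.
The 90-calendar-day extension moves the deadline from Aug 17, 2035 to Nov 15, 2035.
Nov 15, 2035 (Thursday) is already a business day.
Final deadline: Nov 15, 2035.

Nov 15, 2035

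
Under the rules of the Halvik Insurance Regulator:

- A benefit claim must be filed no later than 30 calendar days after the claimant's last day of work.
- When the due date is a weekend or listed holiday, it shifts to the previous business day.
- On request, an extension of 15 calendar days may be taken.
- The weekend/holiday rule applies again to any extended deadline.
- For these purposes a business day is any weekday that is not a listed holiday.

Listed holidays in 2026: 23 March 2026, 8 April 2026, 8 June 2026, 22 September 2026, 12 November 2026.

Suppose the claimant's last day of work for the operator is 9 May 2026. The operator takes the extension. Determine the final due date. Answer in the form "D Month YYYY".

From 9 May 2026, 30 calendar days later is 8 June 2026.
8 June 2026 is a listed holiday; the preceding business day is 5 June 2026 (Friday).
Add the 15 calendar-day extension to 5 June 2026: 20 June 2026.
20 June 2026 is a Saturday, so it moves to the preceding business day, 19 June 2026 (Friday).
Deadline: 19 June 2026.

19 June 2026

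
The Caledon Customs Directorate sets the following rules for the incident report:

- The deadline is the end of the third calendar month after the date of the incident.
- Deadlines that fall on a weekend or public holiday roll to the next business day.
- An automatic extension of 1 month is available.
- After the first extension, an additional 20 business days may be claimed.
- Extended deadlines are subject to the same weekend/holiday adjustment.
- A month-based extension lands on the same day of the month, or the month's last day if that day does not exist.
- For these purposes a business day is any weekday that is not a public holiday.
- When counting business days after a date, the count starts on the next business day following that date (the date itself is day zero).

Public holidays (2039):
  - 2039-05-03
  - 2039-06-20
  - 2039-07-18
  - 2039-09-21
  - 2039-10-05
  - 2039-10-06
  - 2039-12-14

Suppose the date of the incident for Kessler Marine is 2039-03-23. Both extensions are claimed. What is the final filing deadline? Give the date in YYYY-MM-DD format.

The third month after 2039-03-23 is June 2039, whose last day is 2039-06-30.
2039-06-30 is a Thursday and not a listed holiday, so it stands.
Add 1 month to 2039-06-30: 2039-07-30.
2039-07-30 is a Saturday, so it moves to the next business day, 2039-08-01 (Monday).
Applying the 20-business-day extension: 20 business days after 2039-08-01 is 2039-08-29.
2039-08-29 (Monday) is already a business day.
The final due date is 2039-08-29.

2039-08-29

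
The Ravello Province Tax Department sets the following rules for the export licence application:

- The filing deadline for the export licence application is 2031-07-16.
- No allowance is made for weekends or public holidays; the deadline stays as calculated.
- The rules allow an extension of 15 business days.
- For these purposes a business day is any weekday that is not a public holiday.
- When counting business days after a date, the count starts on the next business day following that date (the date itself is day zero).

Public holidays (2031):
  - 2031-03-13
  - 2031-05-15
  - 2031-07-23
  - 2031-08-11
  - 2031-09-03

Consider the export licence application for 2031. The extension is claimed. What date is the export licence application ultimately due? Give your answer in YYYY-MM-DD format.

2031-08-07

The statutory due date is 2031-07-16.
No adjustment is made for weekends or holidays, so 2031-07-16 stands.
The 15-business-day extension runs from 2031-07-16 to 2031-08-07.
2031-08-07 is a Thursday; no weekend or holiday adjustment applies.
So the filing is due 2031-08-07.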